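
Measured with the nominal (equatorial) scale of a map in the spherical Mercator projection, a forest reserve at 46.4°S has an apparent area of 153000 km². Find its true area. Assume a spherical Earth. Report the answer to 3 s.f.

72800 km²

The Mercator projection is conformal; its linear scale factor is the same in every direction and equals sec φ = 1/cos φ.
Areal scale = k² = sec²φ = 1/cos²(46.4°) = 1/0.6896² = 2.103.
True area = apparent / (areal scale) = 153000 / 2.103 ≈ 72800 km².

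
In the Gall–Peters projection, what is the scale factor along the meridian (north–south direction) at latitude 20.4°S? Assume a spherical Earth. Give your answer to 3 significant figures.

Gall–Peters is a cylindrical equal-area projection with standard parallels at ±45°. Cylindrical equal-area (φ₀ = 45°): h = cos φ / cos 45° along meridians, k = cos 45° / cos φ along parallels; h·k = 1.
h = cos 20.4° / cos 45° = 0.9373/0.7071 = 1.326.

1.33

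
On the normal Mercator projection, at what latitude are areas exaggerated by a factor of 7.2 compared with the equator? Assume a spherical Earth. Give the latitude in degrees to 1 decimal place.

68.1°

Mercator areal scale is sec²φ.
sec²φ = 7.2  ⇒  cos²φ = 0.1389  ⇒  cos φ = 0.3727.
φ = arccos(0.3727) ≈ 68.1°.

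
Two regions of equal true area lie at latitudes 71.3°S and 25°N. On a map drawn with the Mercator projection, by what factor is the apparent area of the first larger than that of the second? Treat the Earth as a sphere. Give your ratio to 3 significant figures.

On Mercator, area is exaggerated by sec²φ = 1/cos²φ.
At 71.3°: sec²(71.3°) = 1/0.3206² = 9.728.
At 25°: sec²(25°) = 1/0.9063² = 1.217.
Ratio = 9.728/1.217 = cos²(25°)/cos²(71.3°) ≈ 7.99.

7.99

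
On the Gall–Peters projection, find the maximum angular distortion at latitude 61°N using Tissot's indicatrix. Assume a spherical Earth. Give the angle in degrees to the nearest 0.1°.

42.3°

Gall–Peters is a cylindrical equal-area projection with standard parallels at ±45°. A cylindrical equal-area projection with standard parallel φ₀ has meridian scale h = cos φ / cos φ₀ and parallel scale k = cos φ₀ / cos φ (so areas are preserved, h·k = 1).
At 61°: h = 0.6856, k = 1.459; principal scales a = 1.459, b = 0.6856.
sin(ω/2) = (a − b)/(a + b) = 0.7729/2.144 = 0.3605, so ω = 2 arcsin(0.3605) ≈ 42.3°.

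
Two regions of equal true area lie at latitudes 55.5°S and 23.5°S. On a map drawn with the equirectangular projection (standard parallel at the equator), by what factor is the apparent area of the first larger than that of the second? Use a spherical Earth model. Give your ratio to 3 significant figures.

1.62

In the plate carrée (x = Rλ, y = Rφ), meridians are true-scale (h = 1) and parallels are stretched by k = sec φ.
Areal scale at 55.5°: h·k = 1.000 × 1.766 = 1.766.
Areal scale at 23.5°: h·k = 1.000 × 1.090 = 1.090.
Ratio = 1.766/1.090 ≈ 1.62.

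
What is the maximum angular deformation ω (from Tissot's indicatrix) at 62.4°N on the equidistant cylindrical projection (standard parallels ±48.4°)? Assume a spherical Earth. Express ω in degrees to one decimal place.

In the equirectangular projection with standard parallel φ₀ = 48.4° (x = Rλ cos φ₀, y = Rφ), meridians are true-scale (h = 1) and the parallel scale is k = cos φ₀ / cos φ.
At 62.4°: h = 1.000, k = 1.433; principal scales a = 1.433, b = 1.000.
sin(ω/2) = (a − b)/(a + b) = 0.4330/2.433 = 0.1780, so ω = 2 arcsin(0.1780) ≈ 20.5°.

20.5°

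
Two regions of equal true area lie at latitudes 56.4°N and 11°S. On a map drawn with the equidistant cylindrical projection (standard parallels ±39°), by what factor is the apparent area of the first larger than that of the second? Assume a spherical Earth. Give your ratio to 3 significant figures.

With standard parallel φ₀ = 39°, the equirectangular projection gives x = Rλ cos φ₀, y = Rφ, so h = 1 and k = cos 39° / cos φ.
Areal scale at 56.4°: h·k = 1.000 × 1.404 = 1.404.
Areal scale at 11°: h·k = 1.000 × 0.7917 = 0.7917.
Ratio = 1.404/0.7917 ≈ 1.77.

1.77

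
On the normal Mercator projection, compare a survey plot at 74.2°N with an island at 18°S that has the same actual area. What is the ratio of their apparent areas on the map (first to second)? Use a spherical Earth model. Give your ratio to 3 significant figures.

12.2

Mercator areal scale is sec²φ.
At 74.2°: sec²(74.2°) = 1/0.2723² = 13.49.
At 18°: sec²(18°) = 1/0.9511² = 1.106.
Ratio = 13.49/1.106 = cos²(18°)/cos²(74.2°) ≈ 12.2.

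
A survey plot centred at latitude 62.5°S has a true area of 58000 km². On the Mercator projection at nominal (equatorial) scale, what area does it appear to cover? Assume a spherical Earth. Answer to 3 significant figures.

The Mercator projection is conformal; its linear scale factor is the same in every direction and equals sec φ = 1/cos φ.
Areal scale = k² = sec²φ = 1/cos²(62.5°) = 1/0.4617² = 4.690.
Apparent area = 58000 × 4.690 ≈ 272000 km².

272000 km²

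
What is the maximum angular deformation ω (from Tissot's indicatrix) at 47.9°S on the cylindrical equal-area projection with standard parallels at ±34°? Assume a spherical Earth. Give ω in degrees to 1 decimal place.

24.2°

Cylindrical equal-area (φ₀ = 34°): h = cos φ / cos 34° along meridians, k = cos 34° / cos φ along parallels; h·k = 1.
At 47.9°: h = 0.8087, k = 1.237; principal scales a = 1.237, b = 0.8087.
sin(ω/2) = (a − b)/(a + b) = 0.4279/2.045 = 0.2092, so ω = 2 arcsin(0.2092) ≈ 24.2°.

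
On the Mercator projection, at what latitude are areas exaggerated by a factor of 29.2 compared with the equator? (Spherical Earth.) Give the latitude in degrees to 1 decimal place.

79.3°

Mercator areal scale is sec²φ.
sec²φ = 29.2  ⇒  cos²φ = 0.03425  ⇒  cos φ = 0.1851.
φ = arccos(0.1851) ≈ 79.3°.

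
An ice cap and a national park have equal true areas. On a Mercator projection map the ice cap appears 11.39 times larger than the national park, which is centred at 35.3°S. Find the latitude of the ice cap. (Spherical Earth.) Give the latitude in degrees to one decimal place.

On Mercator, (apparent₁)/(apparent₂) = sec²φ₁ / sec²φ₂ when true areas are equal.
cos²φ₂ / cos²φ₁ = 11.39  ⇒  cos φ₁ = cos 35.3° / √11.39 = 0.8161/3.375 = 0.2418.
φ₁ = arccos(0.2418) ≈ 76.0°.

76.0°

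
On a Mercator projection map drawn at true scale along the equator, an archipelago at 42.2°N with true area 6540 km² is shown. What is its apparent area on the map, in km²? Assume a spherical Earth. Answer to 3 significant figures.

The Mercator projection is conformal; its linear scale factor is the same in every direction and equals sec φ = 1/cos φ.
Areal scale = k² = sec²φ = 1/cos²(42.2°) = 1/0.7408² = 1.822.
Apparent area = 6540 × 1.822 ≈ 11900 km².

11900 km²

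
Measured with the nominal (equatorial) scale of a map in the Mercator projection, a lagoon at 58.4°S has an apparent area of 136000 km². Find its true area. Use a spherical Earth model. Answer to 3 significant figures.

For Mercator, h = k = sec φ (a conformal cylindrical projection has a single point scale, 1/cos φ).
Areal scale = k² = sec²φ = 1/cos²(58.4°) = 1/0.5240² = 3.642.
True area = apparent / (areal scale) = 136000 / 3.642 ≈ 37300 km².

37300 km²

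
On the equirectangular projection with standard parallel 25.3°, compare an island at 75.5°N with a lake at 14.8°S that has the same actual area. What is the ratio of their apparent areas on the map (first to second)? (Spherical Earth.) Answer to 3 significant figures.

3.86

With standard parallel φ₀ = 25.3°, the equirectangular projection gives x = Rλ cos φ₀, y = Rφ, so h = 1 and k = cos 25.3° / cos φ.
Areal scale at 75.5°: h·k = 1.000 × 3.611 = 3.611.
Areal scale at 14.8°: h·k = 1.000 × 0.9351 = 0.9351.
Ratio = 3.611/0.9351 ≈ 3.86.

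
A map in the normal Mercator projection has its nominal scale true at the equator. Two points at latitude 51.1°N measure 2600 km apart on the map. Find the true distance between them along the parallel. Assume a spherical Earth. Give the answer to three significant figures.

For Mercator, h = k = sec φ (a conformal cylindrical projection has a single point scale, 1/cos φ).
Along the parallel at 51.1°, map distances are exaggerated by k = sec 51.1° = 1.592.
True distance = 2600 / 1.592 = 2600 × cos 51.1° ≈ 1630 km.

1630 km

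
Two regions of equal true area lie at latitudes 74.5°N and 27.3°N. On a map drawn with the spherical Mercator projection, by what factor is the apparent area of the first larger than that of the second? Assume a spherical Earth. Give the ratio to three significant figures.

11.1

On Mercator, area is exaggerated by sec²φ = 1/cos²φ.
At 74.5°: sec²(74.5°) = 1/0.2672² = 14.00.
At 27.3°: sec²(27.3°) = 1/0.8886² = 1.266.
Ratio = 14.00/1.266 = cos²(27.3°)/cos²(74.5°) ≈ 11.1.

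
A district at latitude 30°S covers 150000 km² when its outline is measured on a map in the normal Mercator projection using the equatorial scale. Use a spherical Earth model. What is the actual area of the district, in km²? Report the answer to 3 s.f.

The Mercator projection is conformal; its linear scale factor is the same in every direction and equals sec φ = 1/cos φ.
Areal scale = k² = sec²φ = 1/cos²(30°) = 1/0.8660² = 1.333.
True area = apparent / (areal scale) = 150000 / 1.333 ≈ 112000 km².

112000 km²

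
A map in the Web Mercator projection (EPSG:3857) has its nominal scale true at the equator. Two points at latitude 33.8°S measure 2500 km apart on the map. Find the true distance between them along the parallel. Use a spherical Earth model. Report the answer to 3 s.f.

For Mercator, h = k = sec φ (a conformal cylindrical projection has a single point scale, 1/cos φ).
Along the parallel at 33.8°, map distances are exaggerated by k = sec 33.8° = 1.203.
True distance = 2500 / 1.203 = 2500 × cos 33.8° ≈ 2080 km.

2080 km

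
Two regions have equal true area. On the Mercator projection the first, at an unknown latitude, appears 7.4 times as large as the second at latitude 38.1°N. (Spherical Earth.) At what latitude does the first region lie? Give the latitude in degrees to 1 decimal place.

73.2°

On Mercator, (apparent₁)/(apparent₂) = sec²φ₁ / sec²φ₂ when true areas are equal.
cos²φ₂ / cos²φ₁ = 7.4  ⇒  cos φ₁ = cos 38.1° / √7.4 = 0.7869/2.720 = 0.2893.
φ₁ = arccos(0.2893) ≈ 73.2°.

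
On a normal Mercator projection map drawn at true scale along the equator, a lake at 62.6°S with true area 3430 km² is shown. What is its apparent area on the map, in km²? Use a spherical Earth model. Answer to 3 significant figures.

For Mercator, h = k = sec φ (a conformal cylindrical projection has a single point scale, 1/cos φ).
Areal scale = k² = sec²φ = 1/cos²(62.6°) = 1/0.4602² = 4.722.
Apparent area = 3430 × 4.722 ≈ 16200 km².

16200 km²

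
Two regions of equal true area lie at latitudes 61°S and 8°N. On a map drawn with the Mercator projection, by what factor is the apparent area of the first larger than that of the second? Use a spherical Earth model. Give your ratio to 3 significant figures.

On Mercator, area is exaggerated by sec²φ = 1/cos²φ.
At 61°: sec²(61°) = 1/0.4848² = 4.255.
At 8°: sec²(8°) = 1/0.9903² = 1.020.
Ratio = 4.255/1.020 = cos²(8°)/cos²(61°) ≈ 4.17.

4.17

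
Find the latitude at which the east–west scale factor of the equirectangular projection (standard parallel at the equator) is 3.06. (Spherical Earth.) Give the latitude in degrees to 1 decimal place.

Plate carrée: h = 1, k = sec φ along parallels.
sec φ = 3.06  ⇒  cos φ = 0.3268  ⇒  φ ≈ 70.9°.

70.9°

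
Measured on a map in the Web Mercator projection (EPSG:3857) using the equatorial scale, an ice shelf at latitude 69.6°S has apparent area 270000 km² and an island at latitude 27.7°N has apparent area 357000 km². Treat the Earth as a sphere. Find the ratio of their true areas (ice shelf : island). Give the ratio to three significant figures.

Since Mercator area scale is 1/cos²φ, the true area equals the apparent area multiplied by cos²φ.
True area of ice shelf: 270000 × cos²(69.6°) = 270000 × 0.1215 = 32810 km².
True area of island: 357000 × cos²(27.7°) = 357000 × 0.7839 = 279900 km².
Ratio = 32810 / 279900 ≈ 0.117.

0.117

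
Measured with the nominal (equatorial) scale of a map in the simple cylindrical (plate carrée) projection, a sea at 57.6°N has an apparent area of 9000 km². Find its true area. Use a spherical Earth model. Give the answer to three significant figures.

4820 km²

In the plate carrée (x = Rλ, y = Rφ), meridians are true-scale (h = 1) and parallels are stretched by k = sec φ.
Areal scale = h·k = 1 × sec φ; at 57.6°, h = 1.000, k = 1.866, so h·k = 1.866.
True area = apparent / (areal scale) = 9000 / 1.866 ≈ 4820 km².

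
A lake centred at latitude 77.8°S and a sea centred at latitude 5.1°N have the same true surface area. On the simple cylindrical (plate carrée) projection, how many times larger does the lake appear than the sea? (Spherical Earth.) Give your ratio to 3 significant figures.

In the plate carrée (x = Rλ, y = Rφ), meridians are true-scale (h = 1) and parallels are stretched by k = sec φ.
Areal scale at 77.8°: h·k = 1.000 × 4.732 = 4.732.
Areal scale at 5.1°: h·k = 1.000 × 1.004 = 1.004.
Ratio = 4.732/1.004 ≈ 4.71.

4.71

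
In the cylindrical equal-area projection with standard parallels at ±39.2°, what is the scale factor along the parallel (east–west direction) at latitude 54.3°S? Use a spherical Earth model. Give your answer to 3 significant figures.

For cylindrical equal-area with standard parallel φ₀, h = cos φ / cos φ₀ and k = cos φ₀ / cos φ, so h·k = 1.
k = cos 39.2° / cos 54.3° = 0.7749/0.5835 = 1.328.

1.33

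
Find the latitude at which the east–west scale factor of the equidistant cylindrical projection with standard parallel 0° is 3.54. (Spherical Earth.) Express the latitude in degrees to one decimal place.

73.6°

Plate carrée: h = 1, k = sec φ along parallels.
sec φ = 3.54  ⇒  cos φ = 0.2825  ⇒  φ ≈ 73.6°.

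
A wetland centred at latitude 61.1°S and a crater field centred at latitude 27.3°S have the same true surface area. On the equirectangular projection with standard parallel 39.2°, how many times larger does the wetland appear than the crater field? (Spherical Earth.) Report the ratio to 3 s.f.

With standard parallel φ₀ = 39.2°, the equirectangular projection gives x = Rλ cos φ₀, y = Rφ, so h = 1 and k = cos 39.2° / cos φ.
Areal scale at 61.1°: h·k = 1.000 × 1.604 = 1.604.
Areal scale at 27.3°: h·k = 1.000 × 0.8721 = 0.8721.
Ratio = 1.604/0.8721 ≈ 1.84.

1.84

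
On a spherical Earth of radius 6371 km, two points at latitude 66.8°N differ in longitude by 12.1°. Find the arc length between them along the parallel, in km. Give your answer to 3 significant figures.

530 km

Arc length along a parallel = R cos φ · Δλ (with Δλ in radians).
= 6371 × cos 66.8° × (12.1° × π/180) = 6371 × 0.3939 × 0.2112 ≈ 530 km.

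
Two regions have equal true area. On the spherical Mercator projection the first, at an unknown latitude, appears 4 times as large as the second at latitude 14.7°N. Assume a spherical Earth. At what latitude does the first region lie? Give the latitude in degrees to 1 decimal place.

61.1°

On Mercator, (apparent₁)/(apparent₂) = sec²φ₁ / sec²φ₂ when true areas are equal.
cos²φ₂ / cos²φ₁ = 4  ⇒  cos φ₁ = cos 14.7° / √4 = 0.9673/2.000 = 0.4836.
φ₁ = arccos(0.4836) ≈ 61.1°.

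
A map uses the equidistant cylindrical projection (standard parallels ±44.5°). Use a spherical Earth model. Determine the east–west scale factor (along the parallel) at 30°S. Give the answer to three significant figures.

0.824

With standard parallel φ₀ = 44.5°, the equirectangular projection gives x = Rλ cos φ₀, y = Rφ, so h = 1 and k = cos 44.5° / cos φ.
k = cos 44.5° / cos 30° = 0.7133/0.8660 = 0.8236.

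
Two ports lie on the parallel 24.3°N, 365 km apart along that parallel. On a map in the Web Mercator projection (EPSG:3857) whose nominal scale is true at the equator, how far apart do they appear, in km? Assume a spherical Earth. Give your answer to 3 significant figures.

Mercator is conformal, so the point scale is isotropic: h = k = sec φ = 1/cos φ.
Along the parallel, k = sec 24.3° = 1/0.9114 = 1.097.
Map distance = 365 × 1.097 ≈ 400 km.

400 km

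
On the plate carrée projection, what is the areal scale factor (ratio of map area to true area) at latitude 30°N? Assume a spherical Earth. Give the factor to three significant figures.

1.15

Plate carrée maps x = Rλ, y = Rφ. The meridian scale is h = 1 and the parallel scale is k = 1/cos φ = sec φ.
Areal scale = h·k = 1 × sec φ; at 30°, h = 1.000, k = 1.155, so h·k = 1.155.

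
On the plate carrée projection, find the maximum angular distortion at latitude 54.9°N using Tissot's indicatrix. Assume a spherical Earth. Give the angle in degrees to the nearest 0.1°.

For the equirectangular projection with φ₀ = 0 (plate carrée), h = 1 along meridians and k = sec φ along parallels.
At 54.9°: h = 1.000, k = 1.739; principal scales a = 1.739, b = 1.000.
sin(ω/2) = (a − b)/(a + b) = 0.7391/2.739 = 0.2698, so ω = 2 arcsin(0.2698) ≈ 31.3°.

31.3°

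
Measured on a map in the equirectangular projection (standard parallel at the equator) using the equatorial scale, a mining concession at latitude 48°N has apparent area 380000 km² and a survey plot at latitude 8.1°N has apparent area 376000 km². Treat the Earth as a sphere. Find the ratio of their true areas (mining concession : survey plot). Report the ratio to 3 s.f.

On the plate carrée, areal scale = h·k = 1 × sec φ, so true area = apparent × cos φ.
True area of mining concession: 380000 × cos(48°) = 380000 × 0.6691 = 254300 km².
True area of survey plot: 376000 × cos(8.1°) = 376000 × 0.9900 = 372200 km².
Ratio = 254300 / 372200 ≈ 0.683.

0.683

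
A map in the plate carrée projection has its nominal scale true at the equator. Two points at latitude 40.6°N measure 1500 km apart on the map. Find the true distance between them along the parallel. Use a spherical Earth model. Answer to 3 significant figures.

In the plate carrée (x = Rλ, y = Rφ), meridians are true-scale (h = 1) and parallels are stretched by k = sec φ.
Along the parallel at 40.6°, map distances are exaggerated by k = sec 40.6° = 1.317.
True distance = 1500 / 1.317 = 1500 × cos 40.6° ≈ 1140 km.

1140 km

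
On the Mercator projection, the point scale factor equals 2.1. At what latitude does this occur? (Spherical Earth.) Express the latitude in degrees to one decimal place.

61.6°

Mercator scale is k = sec φ = 1/cos φ.
1/cos φ = 2.1  ⇒  cos φ = 0.4762  ⇒  φ = arccos(0.4762) ≈ 61.6°.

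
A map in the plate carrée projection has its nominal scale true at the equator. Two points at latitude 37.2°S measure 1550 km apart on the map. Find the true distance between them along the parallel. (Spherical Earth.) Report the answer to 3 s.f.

For the equirectangular projection with φ₀ = 0 (plate carrée), h = 1 along meridians and k = sec φ along parallels.
Along the parallel at 37.2°, map distances are exaggerated by k = sec 37.2° = 1.255.
True distance = 1550 / 1.255 = 1550 × cos 37.2° ≈ 1230 km.

1230 km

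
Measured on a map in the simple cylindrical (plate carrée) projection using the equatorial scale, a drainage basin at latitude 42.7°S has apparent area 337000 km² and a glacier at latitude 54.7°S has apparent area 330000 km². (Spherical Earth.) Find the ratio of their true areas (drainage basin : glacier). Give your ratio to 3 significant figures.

On the plate carrée, areal scale = h·k = 1 × sec φ, so true area = apparent × cos φ.
True area of drainage basin: 337000 × cos(42.7°) = 337000 × 0.7349 = 247700 km².
True area of glacier: 330000 × cos(54.7°) = 330000 × 0.5779 = 190700 km².
Ratio = 247700 / 190700 ≈ 1.30.

1.30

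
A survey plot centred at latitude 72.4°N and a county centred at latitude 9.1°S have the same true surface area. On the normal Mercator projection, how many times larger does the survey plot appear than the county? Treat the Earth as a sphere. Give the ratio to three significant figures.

10.7

On Mercator, area is exaggerated by sec²φ = 1/cos²φ.
At 72.4°: sec²(72.4°) = 1/0.3024² = 10.94.
At 9.1°: sec²(9.1°) = 1/0.9874² = 1.026.
Ratio = 10.94/1.026 = cos²(9.1°)/cos²(72.4°) ≈ 10.7.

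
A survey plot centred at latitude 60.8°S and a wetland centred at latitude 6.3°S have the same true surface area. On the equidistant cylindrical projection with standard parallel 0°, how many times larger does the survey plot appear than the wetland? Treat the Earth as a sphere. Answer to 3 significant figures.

2.04

Plate carrée maps x = Rλ, y = Rφ. The meridian scale is h = 1 and the parallel scale is k = 1/cos φ = sec φ.
Areal scale at 60.8°: h·k = 1.000 × 2.050 = 2.050.
Areal scale at 6.3°: h·k = 1.000 × 1.006 = 1.006.
Ratio = 2.050/1.006 ≈ 2.04.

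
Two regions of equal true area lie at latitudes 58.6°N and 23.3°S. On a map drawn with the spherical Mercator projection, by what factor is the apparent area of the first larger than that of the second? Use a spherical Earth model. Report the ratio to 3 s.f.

3.11

Mercator areal scale is sec²φ.
At 58.6°: sec²(58.6°) = 1/0.5210² = 3.684.
At 23.3°: sec²(23.3°) = 1/0.9184² = 1.185.
Ratio = 3.684/1.185 = cos²(23.3°)/cos²(58.6°) ≈ 3.11.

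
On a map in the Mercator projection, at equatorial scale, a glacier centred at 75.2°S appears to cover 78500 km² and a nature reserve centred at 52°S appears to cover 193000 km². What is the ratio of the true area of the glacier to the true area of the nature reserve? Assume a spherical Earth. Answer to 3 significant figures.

0.0700

Mercator's areal exaggeration is sec²φ; hence true area = (apparent area) · cos²φ.
True area of glacier: 78500 × cos²(75.2°) = 78500 × 0.06525 = 5122 km².
True area of nature reserve: 193000 × cos²(52°) = 193000 × 0.3790 = 73150 km².
Ratio = 5122 / 73150 ≈ 0.0700.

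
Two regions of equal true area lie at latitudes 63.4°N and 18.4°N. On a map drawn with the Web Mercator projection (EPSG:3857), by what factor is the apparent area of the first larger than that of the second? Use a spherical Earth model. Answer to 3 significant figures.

4.49

Mercator is conformal with k = sec φ, so areal scale = k² = sec²φ.
At 63.4°: sec²(63.4°) = 1/0.4478² = 4.988.
At 18.4°: sec²(18.4°) = 1/0.9489² = 1.111.
Ratio = 4.988/1.111 = cos²(18.4°)/cos²(63.4°) ≈ 4.49.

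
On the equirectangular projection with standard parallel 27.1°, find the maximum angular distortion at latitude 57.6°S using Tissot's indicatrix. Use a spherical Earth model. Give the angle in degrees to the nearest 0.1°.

In the equirectangular projection with standard parallel φ₀ = 27.1° (x = Rλ cos φ₀, y = Rφ), meridians are true-scale (h = 1) and the parallel scale is k = cos φ₀ / cos φ.
At 57.6°: h = 1.000, k = 1.661; principal scales a = 1.661, b = 1.000.
sin(ω/2) = (a − b)/(a + b) = 0.6614/2.661 = 0.2485, so ω = 2 arcsin(0.2485) ≈ 28.8°.

28.8°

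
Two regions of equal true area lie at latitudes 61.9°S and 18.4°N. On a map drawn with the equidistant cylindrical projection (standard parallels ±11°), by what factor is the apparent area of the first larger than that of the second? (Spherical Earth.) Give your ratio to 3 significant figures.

With standard parallel φ₀ = 11°, the equirectangular projection gives x = Rλ cos φ₀, y = Rφ, so h = 1 and k = cos 11° / cos φ.
Areal scale at 61.9°: h·k = 1.000 × 2.084 = 2.084.
Areal scale at 18.4°: h·k = 1.000 × 1.035 = 1.035.
Ratio = 2.084/1.035 ≈ 2.01.

2.01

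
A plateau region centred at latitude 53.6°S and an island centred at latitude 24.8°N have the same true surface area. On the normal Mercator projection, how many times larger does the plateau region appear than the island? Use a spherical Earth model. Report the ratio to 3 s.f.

Mercator areal scale is sec²φ.
At 53.6°: sec²(53.6°) = 1/0.5934² = 2.840.
At 24.8°: sec²(24.8°) = 1/0.9078² = 1.214.
Ratio = 2.840/1.214 = cos²(24.8°)/cos²(53.6°) ≈ 2.34.

2.34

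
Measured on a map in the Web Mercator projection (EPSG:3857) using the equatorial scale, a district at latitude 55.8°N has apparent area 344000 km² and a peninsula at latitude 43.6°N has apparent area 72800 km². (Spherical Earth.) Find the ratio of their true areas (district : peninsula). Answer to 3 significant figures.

Mercator's areal exaggeration is sec²φ; hence true area = (apparent area) · cos²φ.
True area of district: 344000 × cos²(55.8°) = 344000 × 0.3159 = 108700 km².
True area of peninsula: 72800 × cos²(43.6°) = 72800 × 0.5244 = 38180 km².
Ratio = 108700 / 38180 ≈ 2.85.

2.85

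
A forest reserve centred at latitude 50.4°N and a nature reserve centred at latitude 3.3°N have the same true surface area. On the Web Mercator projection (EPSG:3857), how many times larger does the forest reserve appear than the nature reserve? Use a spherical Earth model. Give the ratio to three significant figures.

On Mercator, area is exaggerated by sec²φ = 1/cos²φ.
At 50.4°: sec²(50.4°) = 1/0.6374² = 2.461.
At 3.3°: sec²(3.3°) = 1/0.9983² = 1.003.
Ratio = 2.461/1.003 = cos²(3.3°)/cos²(50.4°) ≈ 2.45.

2.45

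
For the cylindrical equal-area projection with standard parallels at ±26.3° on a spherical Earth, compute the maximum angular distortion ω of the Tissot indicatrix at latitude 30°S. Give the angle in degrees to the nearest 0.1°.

A cylindrical equal-area projection with standard parallel φ₀ has meridian scale h = cos φ / cos φ₀ and parallel scale k = cos φ₀ / cos φ (so areas are preserved, h·k = 1).
At 30°: h = 0.9660, k = 1.035; principal scales a = 1.035, b = 0.9660.
sin(ω/2) = (a − b)/(a + b) = 0.06915/2.001 = 0.03456, so ω = 2 arcsin(0.03456) ≈ 4.0°.

4.0°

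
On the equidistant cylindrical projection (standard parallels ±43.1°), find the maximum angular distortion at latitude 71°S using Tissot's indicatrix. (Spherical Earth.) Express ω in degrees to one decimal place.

45.1°

In the equirectangular projection with standard parallel φ₀ = 43.1° (x = Rλ cos φ₀, y = Rφ), meridians are true-scale (h = 1) and the parallel scale is k = cos φ₀ / cos φ.
At 71°: h = 1.000, k = 2.243; principal scales a = 2.243, b = 1.000.
sin(ω/2) = (a − b)/(a + b) = 1.243/3.243 = 0.3832, so ω = 2 arcsin(0.3832) ≈ 45.1°.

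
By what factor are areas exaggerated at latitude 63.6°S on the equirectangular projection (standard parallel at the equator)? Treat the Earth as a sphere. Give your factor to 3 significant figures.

Plate carrée maps x = Rλ, y = Rφ. The meridian scale is h = 1 and the parallel scale is k = 1/cos φ = sec φ.
Areal scale = h·k = 1 × sec φ; at 63.6°, h = 1.000, k = 2.249, so h·k = 2.249.

2.25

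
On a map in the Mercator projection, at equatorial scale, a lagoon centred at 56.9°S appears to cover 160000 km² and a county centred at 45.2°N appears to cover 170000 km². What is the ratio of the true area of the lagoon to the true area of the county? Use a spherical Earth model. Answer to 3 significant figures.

0.565

Mercator's areal exaggeration is sec²φ; hence true area = (apparent area) · cos²φ.
True area of lagoon: 160000 × cos²(56.9°) = 160000 × 0.2982 = 47720 km².
True area of county: 170000 × cos²(45.2°) = 170000 × 0.4965 = 84410 km².
Ratio = 47720 / 84410 ≈ 0.565.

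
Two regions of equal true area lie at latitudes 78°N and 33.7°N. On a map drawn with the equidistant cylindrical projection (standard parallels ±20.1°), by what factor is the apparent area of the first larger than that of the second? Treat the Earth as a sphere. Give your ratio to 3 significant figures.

4.00

With standard parallel φ₀ = 20.1°, the equirectangular projection gives x = Rλ cos φ₀, y = Rφ, so h = 1 and k = cos 20.1° / cos φ.
Areal scale at 78°: h·k = 1.000 × 4.517 = 4.517.
Areal scale at 33.7°: h·k = 1.000 × 1.129 = 1.129.
Ratio = 4.517/1.129 ≈ 4.00.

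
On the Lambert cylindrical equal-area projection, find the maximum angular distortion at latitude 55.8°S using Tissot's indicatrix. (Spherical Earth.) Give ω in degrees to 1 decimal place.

The Lambert cylindrical equal-area projection is the cylindrical equal-area projection with its standard parallel at the equator (φ₀ = 0). A cylindrical equal-area projection with standard parallel φ₀ has meridian scale h = cos φ / cos φ₀ and parallel scale k = cos φ₀ / cos φ (so areas are preserved, h·k = 1).
At 55.8°: h = 0.5621, k = 1.779; principal scales a = 1.779, b = 0.5621.
sin(ω/2) = (a − b)/(a + b) = 1.217/2.341 = 0.5198, so ω = 2 arcsin(0.5198) ≈ 62.6°.

62.6°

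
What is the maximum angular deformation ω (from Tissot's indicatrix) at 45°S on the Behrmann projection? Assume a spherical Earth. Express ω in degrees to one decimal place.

Behrmann is a cylindrical equal-area projection with standard parallels at ±30°. For cylindrical equal-area with standard parallel φ₀, h = cos φ / cos φ₀ and k = cos φ₀ / cos φ, so h·k = 1.
At 45°: h = 0.8165, k = 1.225; principal scales a = 1.225, b = 0.8165.
sin(ω/2) = (a − b)/(a + b) = 0.4082/2.041 = 0.2000, so ω = 2 arcsin(0.2000) ≈ 23.1°.

23.1°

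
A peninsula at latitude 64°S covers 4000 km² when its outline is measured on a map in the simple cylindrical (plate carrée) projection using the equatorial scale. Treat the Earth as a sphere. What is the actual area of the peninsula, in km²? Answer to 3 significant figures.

1750 km²

Plate carrée maps x = Rλ, y = Rφ. The meridian scale is h = 1 and the parallel scale is k = 1/cos φ = sec φ.
Areal scale = h·k = 1 × sec φ; at 64°, h = 1.000, k = 2.281, so h·k = 2.281.
True area = apparent / (areal scale) = 4000 / 2.281 ≈ 1750 km².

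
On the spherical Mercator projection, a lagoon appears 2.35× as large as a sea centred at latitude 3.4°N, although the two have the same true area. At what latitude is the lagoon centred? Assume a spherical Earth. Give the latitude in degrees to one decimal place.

Mercator areal scale is sec²φ, so apparent-area ratio = sec²φ₁ / sec²φ₂ = cos²φ₂ / cos²φ₁.
cos²φ₂ / cos²φ₁ = 2.35  ⇒  cos φ₁ = cos 3.4° / √2.35 = 0.9982/1.533 = 0.6512.
φ₁ = arccos(0.6512) ≈ 49.4°.

49.4°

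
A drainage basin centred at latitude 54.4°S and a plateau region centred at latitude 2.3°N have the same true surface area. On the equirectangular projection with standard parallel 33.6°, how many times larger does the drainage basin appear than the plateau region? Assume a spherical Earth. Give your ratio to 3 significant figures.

1.72

In the equirectangular projection with standard parallel φ₀ = 33.6° (x = Rλ cos φ₀, y = Rφ), meridians are true-scale (h = 1) and the parallel scale is k = cos φ₀ / cos φ.
Areal scale at 54.4°: h·k = 1.000 × 1.431 = 1.431.
Areal scale at 2.3°: h·k = 1.000 × 0.8336 = 0.8336.
Ratio = 1.431/0.8336 ≈ 1.72.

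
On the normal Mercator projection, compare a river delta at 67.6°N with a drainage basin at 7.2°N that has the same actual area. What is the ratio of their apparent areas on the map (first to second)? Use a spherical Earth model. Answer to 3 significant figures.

6.78

Mercator is conformal with k = sec φ, so areal scale = k² = sec²φ.
At 67.6°: sec²(67.6°) = 1/0.3811² = 6.886.
At 7.2°: sec²(7.2°) = 1/0.9921² = 1.016.
Ratio = 6.886/1.016 = cos²(7.2°)/cos²(67.6°) ≈ 6.78.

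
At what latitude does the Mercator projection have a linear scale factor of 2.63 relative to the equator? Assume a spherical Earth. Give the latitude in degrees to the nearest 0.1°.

67.7°

Mercator scale is k = sec φ = 1/cos φ.
1/cos φ = 2.63  ⇒  cos φ = 0.3802  ⇒  φ = arccos(0.3802) ≈ 67.7°.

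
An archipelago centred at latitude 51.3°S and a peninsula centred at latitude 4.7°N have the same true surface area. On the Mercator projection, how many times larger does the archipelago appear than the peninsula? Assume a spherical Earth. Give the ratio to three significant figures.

2.54

On Mercator, area is exaggerated by sec²φ = 1/cos²φ.
At 51.3°: sec²(51.3°) = 1/0.6252² = 2.558.
At 4.7°: sec²(4.7°) = 1/0.9966² = 1.007.
Ratio = 2.558/1.007 = cos²(4.7°)/cos²(51.3°) ≈ 2.54.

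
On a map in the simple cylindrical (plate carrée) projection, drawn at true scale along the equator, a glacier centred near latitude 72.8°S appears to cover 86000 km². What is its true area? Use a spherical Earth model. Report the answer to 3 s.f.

In the plate carrée (x = Rλ, y = Rφ), meridians are true-scale (h = 1) and parallels are stretched by k = sec φ.
Areal scale = h·k = 1 × sec φ; at 72.8°, h = 1.000, k = 3.382, so h·k = 3.382.
True area = apparent / (areal scale) = 86000 / 3.382 ≈ 25400 km².

25400 km²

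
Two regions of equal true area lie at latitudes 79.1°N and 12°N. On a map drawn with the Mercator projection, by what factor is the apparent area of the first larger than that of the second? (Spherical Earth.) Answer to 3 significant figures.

26.8

Mercator is conformal with k = sec φ, so areal scale = k² = sec²φ.
At 79.1°: sec²(79.1°) = 1/0.1891² = 27.97.
At 12°: sec²(12°) = 1/0.9781² = 1.045.
Ratio = 27.97/1.045 = cos²(12°)/cos²(79.1°) ≈ 26.8.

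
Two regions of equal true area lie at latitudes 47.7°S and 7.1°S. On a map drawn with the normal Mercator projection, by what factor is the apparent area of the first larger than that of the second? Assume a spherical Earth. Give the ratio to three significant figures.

2.17

On Mercator, area is exaggerated by sec²φ = 1/cos²φ.
At 47.7°: sec²(47.7°) = 1/0.6730² = 2.208.
At 7.1°: sec²(7.1°) = 1/0.9923² = 1.016.
Ratio = 2.208/1.016 = cos²(7.1°)/cos²(47.7°) ≈ 2.17.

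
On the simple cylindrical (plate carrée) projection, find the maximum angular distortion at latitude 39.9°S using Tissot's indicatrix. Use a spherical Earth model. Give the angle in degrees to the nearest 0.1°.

Plate carrée maps x = Rλ, y = Rφ. The meridian scale is h = 1 and the parallel scale is k = 1/cos φ = sec φ.
At 39.9°: h = 1.000, k = 1.304; principal scales a = 1.304, b = 1.000.
sin(ω/2) = (a − b)/(a + b) = 0.3035/2.304 = 0.1318, so ω = 2 arcsin(0.1318) ≈ 15.1°.

15.1°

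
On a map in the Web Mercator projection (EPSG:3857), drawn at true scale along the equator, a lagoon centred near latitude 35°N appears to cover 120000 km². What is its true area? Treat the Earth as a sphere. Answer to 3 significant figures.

For Mercator, h = k = sec φ (a conformal cylindrical projection has a single point scale, 1/cos φ).
Areal scale = k² = sec²φ = 1/cos²(35°) = 1/0.8192² = 1.490.
True area = apparent / (areal scale) = 120000 / 1.490 ≈ 80500 km².

80500 km²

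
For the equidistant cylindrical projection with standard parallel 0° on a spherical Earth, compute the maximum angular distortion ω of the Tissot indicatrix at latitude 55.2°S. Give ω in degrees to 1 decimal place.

31.7°

Plate carrée maps x = Rλ, y = Rφ. The meridian scale is h = 1 and the parallel scale is k = 1/cos φ = sec φ.
At 55.2°: h = 1.000, k = 1.752; principal scales a = 1.752, b = 1.000.
sin(ω/2) = (a − b)/(a + b) = 0.7522/2.752 = 0.2733, so ω = 2 arcsin(0.2733) ≈ 31.7°.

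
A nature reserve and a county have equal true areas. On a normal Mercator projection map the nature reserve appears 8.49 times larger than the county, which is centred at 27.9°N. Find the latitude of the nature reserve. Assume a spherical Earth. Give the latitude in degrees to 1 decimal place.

72.3°

For equal true areas on Mercator, apparent areas scale as sec²φ, so the ratio is cos²φ₂ / cos²φ₁.
cos²φ₂ / cos²φ₁ = 8.49  ⇒  cos φ₁ = cos 27.9° / √8.49 = 0.8838/2.914 = 0.3033.
φ₁ = arccos(0.3033) ≈ 72.3°.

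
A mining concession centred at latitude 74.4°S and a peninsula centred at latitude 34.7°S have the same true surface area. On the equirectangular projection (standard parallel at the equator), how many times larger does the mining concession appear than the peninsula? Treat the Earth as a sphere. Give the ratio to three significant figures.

3.06

Plate carrée maps x = Rλ, y = Rφ. The meridian scale is h = 1 and the parallel scale is k = 1/cos φ = sec φ.
Areal scale at 74.4°: h·k = 1.000 × 3.719 = 3.719.
Areal scale at 34.7°: h·k = 1.000 × 1.216 = 1.216.
Ratio = 3.719/1.216 ≈ 3.06.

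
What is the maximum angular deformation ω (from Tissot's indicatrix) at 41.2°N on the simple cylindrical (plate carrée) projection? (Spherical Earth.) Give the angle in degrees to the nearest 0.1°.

Plate carrée maps x = Rλ, y = Rφ. The meridian scale is h = 1 and the parallel scale is k = 1/cos φ = sec φ.
At 41.2°: h = 1.000, k = 1.329; principal scales a = 1.329, b = 1.000.
sin(ω/2) = (a − b)/(a + b) = 0.3291/2.329 = 0.1413, so ω = 2 arcsin(0.1413) ≈ 16.2°.

16.2°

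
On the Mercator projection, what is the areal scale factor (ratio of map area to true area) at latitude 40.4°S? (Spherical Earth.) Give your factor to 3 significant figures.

Mercator is conformal, so the point scale is isotropic: h = k = sec φ = 1/cos φ.
Areal scale = k² = sec²φ = 1/cos²(40.4°) = 1/0.7615² = 1.724.

1.72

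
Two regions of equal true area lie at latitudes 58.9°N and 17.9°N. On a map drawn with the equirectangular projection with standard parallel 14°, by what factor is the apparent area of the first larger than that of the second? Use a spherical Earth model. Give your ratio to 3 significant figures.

With standard parallel φ₀ = 14°, the equirectangular projection gives x = Rλ cos φ₀, y = Rφ, so h = 1 and k = cos 14° / cos φ.
Areal scale at 58.9°: h·k = 1.000 × 1.878 = 1.878.
Areal scale at 17.9°: h·k = 1.000 × 1.020 = 1.020.
Ratio = 1.878/1.020 ≈ 1.84.

1.84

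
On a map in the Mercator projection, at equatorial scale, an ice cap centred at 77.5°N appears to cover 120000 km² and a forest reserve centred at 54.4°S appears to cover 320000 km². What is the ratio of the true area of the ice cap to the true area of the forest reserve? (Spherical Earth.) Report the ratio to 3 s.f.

0.0518

On Mercator the areal scale is sec²φ, so true area = apparent × cos²φ.
True area of ice cap: 120000 × cos²(77.5°) = 120000 × 0.04685 = 5622 km².
True area of forest reserve: 320000 × cos²(54.4°) = 320000 × 0.3389 = 108400 km².
Ratio = 5622 / 108400 ≈ 0.0518.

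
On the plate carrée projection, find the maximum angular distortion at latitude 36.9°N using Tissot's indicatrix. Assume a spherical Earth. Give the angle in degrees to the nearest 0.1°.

In the plate carrée (x = Rλ, y = Rφ), meridians are true-scale (h = 1) and parallels are stretched by k = sec φ.
At 36.9°: h = 1.000, k = 1.250; principal scales a = 1.250, b = 1.000.
sin(ω/2) = (a − b)/(a + b) = 0.2505/2.250 = 0.1113, so ω = 2 arcsin(0.1113) ≈ 12.8°.

12.8°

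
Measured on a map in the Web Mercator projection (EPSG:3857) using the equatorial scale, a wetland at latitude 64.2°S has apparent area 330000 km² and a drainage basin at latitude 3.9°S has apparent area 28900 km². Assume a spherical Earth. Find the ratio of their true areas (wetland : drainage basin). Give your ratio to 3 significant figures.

Since Mercator area scale is 1/cos²φ, the true area equals the apparent area multiplied by cos²φ.
True area of wetland: 330000 × cos²(64.2°) = 330000 × 0.1894 = 62510 km².
True area of drainage basin: 28900 × cos²(3.9°) = 28900 × 0.9954 = 28770 km².
Ratio = 62510 / 28770 ≈ 2.17.

2.17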